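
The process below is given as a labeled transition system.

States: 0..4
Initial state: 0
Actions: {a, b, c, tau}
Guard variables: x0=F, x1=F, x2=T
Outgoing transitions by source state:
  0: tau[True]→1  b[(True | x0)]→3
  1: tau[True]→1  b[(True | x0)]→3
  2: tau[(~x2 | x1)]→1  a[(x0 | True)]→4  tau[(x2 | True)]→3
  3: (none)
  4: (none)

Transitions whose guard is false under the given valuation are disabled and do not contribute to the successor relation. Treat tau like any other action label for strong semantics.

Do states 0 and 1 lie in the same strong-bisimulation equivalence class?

Bisimulation quotient by refinement:
  round 0: {{0,1,2,3,4}}
  round 1: {{0,1},{2},{3,4}}
3 equivalence class(es) (converged in 2)
class of 0: {0,1}; class of 1: {0,1}

Answer: BISIMILAR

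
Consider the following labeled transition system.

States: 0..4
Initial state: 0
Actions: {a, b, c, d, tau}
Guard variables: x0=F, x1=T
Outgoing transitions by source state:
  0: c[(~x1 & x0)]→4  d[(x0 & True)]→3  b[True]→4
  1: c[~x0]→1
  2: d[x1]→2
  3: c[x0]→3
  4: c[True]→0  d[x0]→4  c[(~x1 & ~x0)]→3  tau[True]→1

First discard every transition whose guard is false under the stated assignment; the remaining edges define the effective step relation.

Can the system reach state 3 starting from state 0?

After dropping false guards: 5 live edges.
Layer 0: {0}
Layer 1: {4}  cumulative {0,4}
Layer 2: {1}  cumulative {0,1,4}
R = {0,1,4}

Answer: UNREACHABLE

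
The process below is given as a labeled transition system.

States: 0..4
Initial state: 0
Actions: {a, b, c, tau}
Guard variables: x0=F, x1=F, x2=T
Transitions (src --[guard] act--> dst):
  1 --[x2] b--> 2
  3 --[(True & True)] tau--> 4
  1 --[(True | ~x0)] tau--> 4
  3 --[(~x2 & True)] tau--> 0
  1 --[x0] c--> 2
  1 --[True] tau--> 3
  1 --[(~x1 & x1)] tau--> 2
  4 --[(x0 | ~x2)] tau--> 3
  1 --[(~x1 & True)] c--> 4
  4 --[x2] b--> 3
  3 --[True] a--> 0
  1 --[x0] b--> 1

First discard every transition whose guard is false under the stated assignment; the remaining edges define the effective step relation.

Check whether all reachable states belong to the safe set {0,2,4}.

Inv-set: {0,2,4}
Reachable = {0}
  0: safe

Answer: INVARIANT HOLDS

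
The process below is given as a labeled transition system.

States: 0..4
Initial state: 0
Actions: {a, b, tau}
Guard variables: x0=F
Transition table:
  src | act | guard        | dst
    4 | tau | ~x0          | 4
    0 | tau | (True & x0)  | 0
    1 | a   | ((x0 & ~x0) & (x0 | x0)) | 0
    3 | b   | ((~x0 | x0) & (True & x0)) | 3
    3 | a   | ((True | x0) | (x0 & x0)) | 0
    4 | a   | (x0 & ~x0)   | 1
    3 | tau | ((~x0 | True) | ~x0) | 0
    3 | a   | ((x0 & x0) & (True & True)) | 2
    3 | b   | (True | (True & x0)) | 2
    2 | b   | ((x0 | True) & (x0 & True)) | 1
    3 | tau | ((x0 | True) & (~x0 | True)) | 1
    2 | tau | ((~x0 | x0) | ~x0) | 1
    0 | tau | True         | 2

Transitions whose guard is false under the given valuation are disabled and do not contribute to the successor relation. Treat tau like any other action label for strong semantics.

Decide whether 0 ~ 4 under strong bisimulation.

Answer: NOT BISIMILAR

Analysis:
Compute ~ classes (split until stable):
  round 0: {{0,1,2,3,4}}
  round 1: {{0,2,4},{1},{3}}
  round 2: {{0,4},{1},{2},{3}}
  round 3: {{0},{1},{2},{3},{4}}
5 equivalence class(es) (converged in 4)
0∈{0}, 4∈{4}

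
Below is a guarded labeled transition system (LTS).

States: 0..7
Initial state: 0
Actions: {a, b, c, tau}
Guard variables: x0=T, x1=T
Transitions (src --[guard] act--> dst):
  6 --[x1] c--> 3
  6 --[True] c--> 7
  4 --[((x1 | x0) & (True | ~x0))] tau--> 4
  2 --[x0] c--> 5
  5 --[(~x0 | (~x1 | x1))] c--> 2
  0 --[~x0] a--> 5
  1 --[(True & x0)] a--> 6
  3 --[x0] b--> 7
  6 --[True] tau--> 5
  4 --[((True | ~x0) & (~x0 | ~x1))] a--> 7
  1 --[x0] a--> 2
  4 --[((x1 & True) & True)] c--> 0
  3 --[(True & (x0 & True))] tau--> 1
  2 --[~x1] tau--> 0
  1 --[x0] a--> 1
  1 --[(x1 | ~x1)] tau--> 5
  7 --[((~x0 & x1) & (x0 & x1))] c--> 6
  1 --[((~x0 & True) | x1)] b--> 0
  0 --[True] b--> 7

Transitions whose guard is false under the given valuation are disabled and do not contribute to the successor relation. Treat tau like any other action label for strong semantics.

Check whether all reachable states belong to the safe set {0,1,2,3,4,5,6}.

Safe = {0,1,2,3,4,5,6}
R = {0,7}
  0: ✓
  7: VIOLATES
witness against invariant: b → 7

Answer: INVARIANT VIOLATED at state 7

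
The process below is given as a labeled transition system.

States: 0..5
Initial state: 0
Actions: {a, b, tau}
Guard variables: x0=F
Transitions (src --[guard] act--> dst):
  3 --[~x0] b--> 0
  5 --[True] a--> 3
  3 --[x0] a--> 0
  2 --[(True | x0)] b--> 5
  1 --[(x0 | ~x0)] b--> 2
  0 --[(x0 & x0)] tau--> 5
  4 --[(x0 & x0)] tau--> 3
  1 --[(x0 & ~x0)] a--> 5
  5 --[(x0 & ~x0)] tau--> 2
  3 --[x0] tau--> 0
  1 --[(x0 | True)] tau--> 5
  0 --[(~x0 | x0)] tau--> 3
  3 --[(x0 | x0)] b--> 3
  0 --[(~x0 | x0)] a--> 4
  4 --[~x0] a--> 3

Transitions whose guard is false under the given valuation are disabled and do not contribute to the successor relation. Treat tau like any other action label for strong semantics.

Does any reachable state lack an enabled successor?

Answer: DEADLOCK-FREE

Trace:
Reachable = {0,3,4}
  0: a→4  tau→3  [2 exit(s)]
  3: b→0  [1 exit(s)]
  4: a→3  [1 exit(s)]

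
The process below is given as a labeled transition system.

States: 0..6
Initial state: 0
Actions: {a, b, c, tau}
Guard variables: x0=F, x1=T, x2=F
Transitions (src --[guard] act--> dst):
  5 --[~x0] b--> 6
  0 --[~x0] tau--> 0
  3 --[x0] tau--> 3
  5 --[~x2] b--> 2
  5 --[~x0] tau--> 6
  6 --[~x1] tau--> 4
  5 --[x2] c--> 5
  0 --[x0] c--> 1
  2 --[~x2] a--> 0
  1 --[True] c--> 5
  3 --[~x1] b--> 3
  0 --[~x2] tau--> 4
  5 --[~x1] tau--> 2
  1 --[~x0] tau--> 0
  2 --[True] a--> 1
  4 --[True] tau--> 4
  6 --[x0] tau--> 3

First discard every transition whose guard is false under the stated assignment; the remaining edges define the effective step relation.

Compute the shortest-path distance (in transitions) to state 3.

Answer: UNREACHABLE

Working:
Layered search for 3:
  depth 0: {0}
  depth 1: {4}
3 never appears.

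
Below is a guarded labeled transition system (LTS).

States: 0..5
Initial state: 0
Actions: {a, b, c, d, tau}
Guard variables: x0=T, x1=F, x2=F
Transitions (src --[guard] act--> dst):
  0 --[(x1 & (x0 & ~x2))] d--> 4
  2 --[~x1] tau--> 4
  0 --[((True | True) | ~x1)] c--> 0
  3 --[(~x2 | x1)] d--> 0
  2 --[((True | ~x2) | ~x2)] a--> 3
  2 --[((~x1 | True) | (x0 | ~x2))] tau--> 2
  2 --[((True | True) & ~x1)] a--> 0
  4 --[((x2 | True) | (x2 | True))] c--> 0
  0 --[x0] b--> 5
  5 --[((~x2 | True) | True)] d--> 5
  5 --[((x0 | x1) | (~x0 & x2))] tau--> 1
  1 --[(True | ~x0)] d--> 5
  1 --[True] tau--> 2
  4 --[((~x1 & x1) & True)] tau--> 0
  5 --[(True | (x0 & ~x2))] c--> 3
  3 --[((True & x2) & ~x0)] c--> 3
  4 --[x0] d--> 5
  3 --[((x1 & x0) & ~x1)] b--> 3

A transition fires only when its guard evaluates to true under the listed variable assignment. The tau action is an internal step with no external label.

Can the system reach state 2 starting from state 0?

Answer: REACHABLE

Trace:
After dropping false guards: 14 live edges.
L0 = {0}
L1 = {5}  cumulative {0,5}
L2 = {1,3}  cumulative {0,1,3,5}
L3 = {2}  cumulative {0,1,2,3,5}
L4 = {4}  cumulative {0,1,2,3,4,5}
R = {0,1,2,3,4,5}
witness 2: b·tau·tau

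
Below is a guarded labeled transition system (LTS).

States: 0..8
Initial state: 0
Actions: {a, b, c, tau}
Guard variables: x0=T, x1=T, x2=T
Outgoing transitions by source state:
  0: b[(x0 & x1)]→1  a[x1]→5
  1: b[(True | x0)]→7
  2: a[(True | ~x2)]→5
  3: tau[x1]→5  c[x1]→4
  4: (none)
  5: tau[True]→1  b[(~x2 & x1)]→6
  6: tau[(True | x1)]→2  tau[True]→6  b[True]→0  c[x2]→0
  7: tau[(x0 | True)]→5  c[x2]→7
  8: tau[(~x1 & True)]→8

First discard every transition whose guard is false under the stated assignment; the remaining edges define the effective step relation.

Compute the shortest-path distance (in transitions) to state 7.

BFS to 7:
  L0 = {0}
  L1 = {1,5}
  L2 = {7}
depth(7)=2, e.g. b·b

Answer: 2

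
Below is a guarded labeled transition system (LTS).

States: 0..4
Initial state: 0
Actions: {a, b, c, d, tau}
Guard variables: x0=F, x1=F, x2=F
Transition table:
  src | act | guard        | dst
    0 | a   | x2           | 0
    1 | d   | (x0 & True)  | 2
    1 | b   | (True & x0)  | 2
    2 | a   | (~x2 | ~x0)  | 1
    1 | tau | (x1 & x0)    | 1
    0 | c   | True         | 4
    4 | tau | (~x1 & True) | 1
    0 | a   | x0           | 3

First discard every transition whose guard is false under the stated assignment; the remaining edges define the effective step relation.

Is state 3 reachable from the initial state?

After dropping false guards: 3 live edges.
depth 0: {0}
depth 1: {4}  cumulative {0,4}
depth 2: {1}  cumulative {0,1,4}
R = {0,1,4}

Answer: UNREACHABLE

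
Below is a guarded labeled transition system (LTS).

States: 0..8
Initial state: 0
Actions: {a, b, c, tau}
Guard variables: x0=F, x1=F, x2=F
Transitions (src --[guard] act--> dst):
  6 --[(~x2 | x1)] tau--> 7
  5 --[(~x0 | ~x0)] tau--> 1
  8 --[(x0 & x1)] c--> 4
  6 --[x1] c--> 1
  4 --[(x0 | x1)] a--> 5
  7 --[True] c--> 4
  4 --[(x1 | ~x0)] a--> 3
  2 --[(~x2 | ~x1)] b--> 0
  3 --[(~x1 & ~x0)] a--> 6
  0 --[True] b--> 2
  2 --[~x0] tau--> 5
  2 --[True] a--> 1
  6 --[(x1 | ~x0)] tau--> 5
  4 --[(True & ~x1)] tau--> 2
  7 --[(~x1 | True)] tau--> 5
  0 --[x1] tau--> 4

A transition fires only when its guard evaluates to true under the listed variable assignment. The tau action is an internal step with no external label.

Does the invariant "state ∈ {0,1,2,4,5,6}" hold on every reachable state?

Answer: INVARIANT HOLDS

Analysis:
Inv-set: {0,1,2,4,5,6}
Reachable = {0,1,2,5}
  0: safe
  1: safe
  2: safe
  5: safe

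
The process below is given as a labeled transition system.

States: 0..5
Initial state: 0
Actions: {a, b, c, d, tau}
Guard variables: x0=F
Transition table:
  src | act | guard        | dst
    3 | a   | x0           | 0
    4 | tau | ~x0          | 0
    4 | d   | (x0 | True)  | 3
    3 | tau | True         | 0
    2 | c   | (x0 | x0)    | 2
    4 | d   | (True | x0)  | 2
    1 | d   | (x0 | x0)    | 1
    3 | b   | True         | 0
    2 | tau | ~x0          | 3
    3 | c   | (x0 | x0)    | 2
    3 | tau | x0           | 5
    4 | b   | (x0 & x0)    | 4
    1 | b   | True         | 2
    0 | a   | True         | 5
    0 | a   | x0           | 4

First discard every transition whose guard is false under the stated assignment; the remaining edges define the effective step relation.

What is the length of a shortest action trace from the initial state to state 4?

Answer: UNREACHABLE

Working:
Layered search for 4:
  L0 = {0}
  L1 = {5}
4 never appears.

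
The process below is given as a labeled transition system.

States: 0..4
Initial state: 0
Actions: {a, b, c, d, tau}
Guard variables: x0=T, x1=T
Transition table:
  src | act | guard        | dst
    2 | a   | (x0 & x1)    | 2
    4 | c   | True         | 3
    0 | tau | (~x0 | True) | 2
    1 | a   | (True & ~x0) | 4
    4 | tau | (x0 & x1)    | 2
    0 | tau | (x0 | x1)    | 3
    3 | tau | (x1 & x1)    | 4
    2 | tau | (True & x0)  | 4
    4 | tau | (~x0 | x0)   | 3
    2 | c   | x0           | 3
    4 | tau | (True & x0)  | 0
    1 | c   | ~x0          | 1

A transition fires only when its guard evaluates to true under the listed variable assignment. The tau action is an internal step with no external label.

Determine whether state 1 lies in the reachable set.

Answer: UNREACHABLE

Analysis:
Guard filter leaves 10 enabled edge(s).
depth 0: {0}
depth 1: {2,3}  now seen {0,2,3}
depth 2: {4}  now seen {0,2,3,4}
R = {0,2,3,4}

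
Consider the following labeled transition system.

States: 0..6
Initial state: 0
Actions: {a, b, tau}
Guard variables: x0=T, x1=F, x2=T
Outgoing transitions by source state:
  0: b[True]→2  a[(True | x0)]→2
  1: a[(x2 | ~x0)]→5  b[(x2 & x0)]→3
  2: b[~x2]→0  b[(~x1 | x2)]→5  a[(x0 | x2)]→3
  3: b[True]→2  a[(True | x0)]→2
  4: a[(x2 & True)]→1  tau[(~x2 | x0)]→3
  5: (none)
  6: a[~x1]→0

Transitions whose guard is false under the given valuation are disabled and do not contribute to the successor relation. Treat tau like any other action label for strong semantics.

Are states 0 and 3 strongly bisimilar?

Refine partition for ~:
  π0 = {{0,1,2,3,4,5,6}}
  π1 = {{0,1,2,3},{4},{5},{6}}
  π2 = {{0,3},{1},{2},{4},{5},{6}}
Fixed point at round 3; 6 class(es).
0∈{0,3}, 3∈{0,3}

Answer: BISIMILAR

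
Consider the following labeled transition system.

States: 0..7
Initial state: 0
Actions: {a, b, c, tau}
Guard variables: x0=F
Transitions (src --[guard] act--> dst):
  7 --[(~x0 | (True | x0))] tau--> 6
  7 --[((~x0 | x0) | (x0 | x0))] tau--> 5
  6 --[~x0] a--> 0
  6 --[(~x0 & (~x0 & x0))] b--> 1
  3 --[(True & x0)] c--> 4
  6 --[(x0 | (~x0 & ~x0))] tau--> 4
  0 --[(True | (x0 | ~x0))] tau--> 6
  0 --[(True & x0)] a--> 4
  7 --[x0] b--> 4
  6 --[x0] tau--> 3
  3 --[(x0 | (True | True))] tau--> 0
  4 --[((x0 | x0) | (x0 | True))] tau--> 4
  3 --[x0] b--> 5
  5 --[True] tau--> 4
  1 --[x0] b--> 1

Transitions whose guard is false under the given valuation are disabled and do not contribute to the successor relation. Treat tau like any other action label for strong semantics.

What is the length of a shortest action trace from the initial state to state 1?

Answer: UNREACHABLE

Analysis:
Layered search for 1:
  Layer 0: {0}
  Layer 1: {6}
  Layer 2: {4}
1 never appears.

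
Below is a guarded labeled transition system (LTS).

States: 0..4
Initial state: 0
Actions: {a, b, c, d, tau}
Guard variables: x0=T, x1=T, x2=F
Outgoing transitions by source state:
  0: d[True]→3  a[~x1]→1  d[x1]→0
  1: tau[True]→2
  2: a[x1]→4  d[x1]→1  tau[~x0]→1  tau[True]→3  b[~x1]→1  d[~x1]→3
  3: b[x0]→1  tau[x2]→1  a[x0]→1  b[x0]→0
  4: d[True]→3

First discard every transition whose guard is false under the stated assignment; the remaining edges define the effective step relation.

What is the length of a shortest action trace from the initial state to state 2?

Layered search for 2:
  Layer 0: {0}
  Layer 1: {3}
  Layer 2: {1}
  Layer 3: {2}
depth(2)=3, e.g. d·a·tau

Answer: 3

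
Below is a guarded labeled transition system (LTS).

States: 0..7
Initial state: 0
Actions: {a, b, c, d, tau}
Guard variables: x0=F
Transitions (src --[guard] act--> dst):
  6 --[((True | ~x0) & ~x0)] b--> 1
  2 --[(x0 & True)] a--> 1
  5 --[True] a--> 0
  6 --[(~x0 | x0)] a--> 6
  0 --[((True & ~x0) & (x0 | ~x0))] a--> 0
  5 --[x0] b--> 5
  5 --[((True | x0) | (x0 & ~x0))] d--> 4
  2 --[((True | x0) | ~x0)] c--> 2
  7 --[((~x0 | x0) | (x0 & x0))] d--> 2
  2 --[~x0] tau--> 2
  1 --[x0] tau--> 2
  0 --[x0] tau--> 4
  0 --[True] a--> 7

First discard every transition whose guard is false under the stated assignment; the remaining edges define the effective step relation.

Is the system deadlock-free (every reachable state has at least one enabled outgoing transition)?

Answer: DEADLOCK-FREE

Trace:
Reach set: {0,2,7}
  0: a→0  a→7  [2 exit(s)]
  2: c→2  tau→2  [2 exit(s)]
  7: d→2  [1 exit(s)]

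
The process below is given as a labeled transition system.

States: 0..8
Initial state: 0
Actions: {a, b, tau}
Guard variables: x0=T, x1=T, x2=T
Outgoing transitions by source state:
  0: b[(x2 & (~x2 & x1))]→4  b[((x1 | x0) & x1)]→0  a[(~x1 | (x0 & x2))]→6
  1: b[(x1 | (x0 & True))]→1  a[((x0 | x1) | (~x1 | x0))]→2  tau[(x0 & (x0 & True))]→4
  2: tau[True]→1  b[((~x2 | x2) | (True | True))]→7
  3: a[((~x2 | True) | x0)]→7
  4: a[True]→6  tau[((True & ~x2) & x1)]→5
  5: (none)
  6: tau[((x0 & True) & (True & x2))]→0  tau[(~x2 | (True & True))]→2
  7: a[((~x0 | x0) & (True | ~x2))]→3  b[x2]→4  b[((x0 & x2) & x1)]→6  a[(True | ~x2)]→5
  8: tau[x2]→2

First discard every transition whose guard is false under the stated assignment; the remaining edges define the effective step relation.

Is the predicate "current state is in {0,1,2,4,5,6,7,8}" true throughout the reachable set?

Answer: INVARIANT VIOLATED at state 3

Analysis:
Inv-set: {0,1,2,4,5,6,7,8}
Reachable = {0,1,2,3,4,5,6,7}
  0: ✓
  1: ✓
  2: ✓
  3: VIOLATES
  4: ✓
  5: ✓
  6: ✓
  7: ✓
reach 3 via a·tau·b·a — violates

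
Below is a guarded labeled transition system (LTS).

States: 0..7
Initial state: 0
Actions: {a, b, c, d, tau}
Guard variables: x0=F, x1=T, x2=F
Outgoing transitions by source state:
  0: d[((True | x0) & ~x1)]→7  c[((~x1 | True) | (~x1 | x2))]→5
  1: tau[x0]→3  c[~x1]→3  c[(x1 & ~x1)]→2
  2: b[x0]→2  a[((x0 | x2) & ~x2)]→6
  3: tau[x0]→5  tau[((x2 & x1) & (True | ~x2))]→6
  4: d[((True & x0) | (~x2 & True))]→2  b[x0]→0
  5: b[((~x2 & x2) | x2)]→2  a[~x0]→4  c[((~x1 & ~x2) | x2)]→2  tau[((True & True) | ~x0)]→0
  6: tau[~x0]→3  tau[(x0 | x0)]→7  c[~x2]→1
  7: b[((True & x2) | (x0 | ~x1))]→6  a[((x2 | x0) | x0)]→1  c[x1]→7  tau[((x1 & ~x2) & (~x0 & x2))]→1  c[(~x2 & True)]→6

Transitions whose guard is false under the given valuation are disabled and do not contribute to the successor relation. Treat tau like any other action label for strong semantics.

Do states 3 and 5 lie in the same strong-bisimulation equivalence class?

Compute ~ classes (split until stable):
  P[0] = {{0,1,2,3,4,5,6,7}}
  P[1] = {{0,7},{1,2,3},{4},{5},{6}}
  P[2] = {{0},{1,2,3},{4},{5},{6},{7}}
stable after 3 split(s): 6 block(s)
class of 3: {1,2,3}; class of 5: {5}

Answer: NOT BISIMILAR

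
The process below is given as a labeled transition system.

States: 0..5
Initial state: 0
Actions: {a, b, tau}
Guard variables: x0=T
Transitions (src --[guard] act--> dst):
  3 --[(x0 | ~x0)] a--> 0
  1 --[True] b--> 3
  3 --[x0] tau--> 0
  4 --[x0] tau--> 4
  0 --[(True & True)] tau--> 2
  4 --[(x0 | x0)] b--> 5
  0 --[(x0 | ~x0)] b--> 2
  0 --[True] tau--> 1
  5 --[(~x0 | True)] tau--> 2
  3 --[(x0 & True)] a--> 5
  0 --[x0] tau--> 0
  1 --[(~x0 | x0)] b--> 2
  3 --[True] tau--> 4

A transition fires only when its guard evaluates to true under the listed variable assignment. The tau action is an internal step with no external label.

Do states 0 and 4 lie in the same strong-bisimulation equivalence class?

Answer: NOT BISIMILAR

Working:
Compute ~ classes (split until stable):
  round 0: {{0,1,2,3,4,5}}
  round 1: {{0,4},{1},{2},{3},{5}}
  round 2: {{0},{1},{2},{3},{4},{5}}
6 equivalence class(es) (converged in 3)
class of 0: {0}; class of 4: {4}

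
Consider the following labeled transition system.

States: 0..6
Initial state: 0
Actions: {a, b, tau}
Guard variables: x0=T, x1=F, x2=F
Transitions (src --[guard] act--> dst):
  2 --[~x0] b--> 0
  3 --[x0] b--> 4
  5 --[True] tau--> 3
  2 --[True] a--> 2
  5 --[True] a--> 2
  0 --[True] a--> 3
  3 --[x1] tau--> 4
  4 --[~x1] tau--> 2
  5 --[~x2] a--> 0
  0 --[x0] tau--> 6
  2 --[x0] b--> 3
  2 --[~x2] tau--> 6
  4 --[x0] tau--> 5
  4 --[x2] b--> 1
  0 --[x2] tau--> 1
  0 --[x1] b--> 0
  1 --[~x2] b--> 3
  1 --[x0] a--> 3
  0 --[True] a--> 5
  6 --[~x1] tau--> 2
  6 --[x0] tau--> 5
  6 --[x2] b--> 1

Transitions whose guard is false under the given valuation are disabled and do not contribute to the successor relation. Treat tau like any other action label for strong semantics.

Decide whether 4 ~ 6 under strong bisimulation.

Refine partition for ~:
  π0 = {{0,1,2,3,4,5,6}}
  π1 = {{0,5},{1},{2},{3},{4,6}}
  π2 = {{0},{1},{2},{3},{4,6},{5}}
6 equivalence class(es) (converged in 3)
class of 4: {4,6}; class of 6: {4,6}

Answer: BISIMILAR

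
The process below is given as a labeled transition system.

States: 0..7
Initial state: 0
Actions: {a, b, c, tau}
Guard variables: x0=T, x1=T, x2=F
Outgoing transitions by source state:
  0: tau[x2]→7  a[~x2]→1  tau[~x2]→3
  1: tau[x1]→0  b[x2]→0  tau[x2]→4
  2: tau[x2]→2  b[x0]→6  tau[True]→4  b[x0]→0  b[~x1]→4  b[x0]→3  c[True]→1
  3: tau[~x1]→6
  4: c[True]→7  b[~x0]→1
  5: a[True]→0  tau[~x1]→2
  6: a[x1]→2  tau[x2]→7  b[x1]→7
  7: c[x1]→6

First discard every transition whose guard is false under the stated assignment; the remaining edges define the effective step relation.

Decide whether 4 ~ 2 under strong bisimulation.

Compute ~ classes (split until stable):
  round 0: {{0,1,2,3,4,5,6,7}}
  round 1: {{0},{1},{2},{3},{4,7},{5},{6}}
  round 2: {{0},{1},{2},{3},{4},{5},{6},{7}}
Fixed point at round 3; 8 class(es).
class of 4: {4}; class of 2: {2}

Answer: NOT BISIMILAR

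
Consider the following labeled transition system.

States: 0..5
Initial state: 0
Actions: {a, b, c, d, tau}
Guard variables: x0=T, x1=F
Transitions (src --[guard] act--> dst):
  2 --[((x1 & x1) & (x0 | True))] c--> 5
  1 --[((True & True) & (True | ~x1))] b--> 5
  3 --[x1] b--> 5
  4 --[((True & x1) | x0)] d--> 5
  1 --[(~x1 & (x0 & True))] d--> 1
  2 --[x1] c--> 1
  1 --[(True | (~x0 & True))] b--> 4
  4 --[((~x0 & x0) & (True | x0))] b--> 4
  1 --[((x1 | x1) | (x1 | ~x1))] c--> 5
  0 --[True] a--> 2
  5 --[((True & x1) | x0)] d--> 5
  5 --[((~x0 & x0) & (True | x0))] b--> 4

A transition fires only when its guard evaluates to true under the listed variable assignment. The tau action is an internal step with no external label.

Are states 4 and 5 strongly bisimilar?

Bisimulation quotient by refinement:
  P[0] = {{0,1,2,3,4,5}}
  P[1] = {{0},{1},{2,3},{4,5}}
Fixed point at round 2; 4 class(es).
4∈{4,5}, 5∈{4,5}

Answer: BISIMILAR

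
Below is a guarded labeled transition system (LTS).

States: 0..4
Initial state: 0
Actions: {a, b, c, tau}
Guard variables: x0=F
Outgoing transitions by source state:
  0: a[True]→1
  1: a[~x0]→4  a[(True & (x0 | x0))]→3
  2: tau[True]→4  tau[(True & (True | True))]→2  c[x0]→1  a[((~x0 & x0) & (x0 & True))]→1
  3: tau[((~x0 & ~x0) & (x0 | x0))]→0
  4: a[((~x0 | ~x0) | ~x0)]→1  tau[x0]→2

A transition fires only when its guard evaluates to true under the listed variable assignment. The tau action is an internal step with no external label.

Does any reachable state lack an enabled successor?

Answer: DEADLOCK-FREE

Working:
Reach set: {0,1,4}
  0: a→1  [1 out]
  1: a→4  [1 out]
  4: a→1  [1 out]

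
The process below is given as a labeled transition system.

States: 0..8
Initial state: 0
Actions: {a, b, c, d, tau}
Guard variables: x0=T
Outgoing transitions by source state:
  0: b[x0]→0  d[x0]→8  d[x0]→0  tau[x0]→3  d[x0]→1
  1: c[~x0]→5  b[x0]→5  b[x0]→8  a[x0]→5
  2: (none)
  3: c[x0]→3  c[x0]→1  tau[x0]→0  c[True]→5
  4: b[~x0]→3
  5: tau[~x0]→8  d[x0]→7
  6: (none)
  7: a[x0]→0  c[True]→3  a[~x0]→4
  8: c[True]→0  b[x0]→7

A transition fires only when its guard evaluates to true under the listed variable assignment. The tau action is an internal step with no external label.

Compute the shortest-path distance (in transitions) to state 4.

Breadth-first toward 4:
  depth 0: {0}
  depth 1: {1,3,8}
  depth 2: {5,7}
4 never appears.

Answer: UNREACHABLE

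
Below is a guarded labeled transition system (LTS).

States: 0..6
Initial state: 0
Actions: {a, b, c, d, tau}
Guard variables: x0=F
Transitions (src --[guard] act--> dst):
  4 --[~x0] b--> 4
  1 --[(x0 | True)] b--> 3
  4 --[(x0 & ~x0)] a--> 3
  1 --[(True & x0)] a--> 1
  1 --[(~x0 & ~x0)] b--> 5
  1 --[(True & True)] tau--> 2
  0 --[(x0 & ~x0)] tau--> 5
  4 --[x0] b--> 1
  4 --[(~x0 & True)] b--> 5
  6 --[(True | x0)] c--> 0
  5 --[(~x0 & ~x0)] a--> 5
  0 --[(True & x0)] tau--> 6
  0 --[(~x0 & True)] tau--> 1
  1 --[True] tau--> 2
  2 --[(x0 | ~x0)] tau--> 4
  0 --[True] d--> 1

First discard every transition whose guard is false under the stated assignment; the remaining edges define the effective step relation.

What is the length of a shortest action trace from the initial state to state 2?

BFS to 2:
  L0 = {0}
  L1 = {1}
  L2 = {2,3,5}
depth(2)=2, e.g. d·tau

Answer: 2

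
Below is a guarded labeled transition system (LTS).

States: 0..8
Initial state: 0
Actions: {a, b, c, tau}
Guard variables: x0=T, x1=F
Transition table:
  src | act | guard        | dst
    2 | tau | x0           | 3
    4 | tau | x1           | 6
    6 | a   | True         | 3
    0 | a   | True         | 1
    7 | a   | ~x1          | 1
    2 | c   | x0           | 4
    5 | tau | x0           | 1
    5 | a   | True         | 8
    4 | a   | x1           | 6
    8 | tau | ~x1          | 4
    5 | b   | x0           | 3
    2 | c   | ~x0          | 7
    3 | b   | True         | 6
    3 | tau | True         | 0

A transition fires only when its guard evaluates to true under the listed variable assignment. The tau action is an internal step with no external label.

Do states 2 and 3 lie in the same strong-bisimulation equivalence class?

Answer: NOT BISIMILAR

Working:
Bisimulation quotient by refinement:
  π0 = {{0,1,2,3,4,5,6,7,8}}
  π1 = {{0,6,7},{1,4},{2},{3},{5},{8}}
  π2 = {{0,7},{1,4},{2},{3},{5},{6},{8}}
stable after 3 split(s): 7 block(s)
class of 2: {2}; class of 3: {3}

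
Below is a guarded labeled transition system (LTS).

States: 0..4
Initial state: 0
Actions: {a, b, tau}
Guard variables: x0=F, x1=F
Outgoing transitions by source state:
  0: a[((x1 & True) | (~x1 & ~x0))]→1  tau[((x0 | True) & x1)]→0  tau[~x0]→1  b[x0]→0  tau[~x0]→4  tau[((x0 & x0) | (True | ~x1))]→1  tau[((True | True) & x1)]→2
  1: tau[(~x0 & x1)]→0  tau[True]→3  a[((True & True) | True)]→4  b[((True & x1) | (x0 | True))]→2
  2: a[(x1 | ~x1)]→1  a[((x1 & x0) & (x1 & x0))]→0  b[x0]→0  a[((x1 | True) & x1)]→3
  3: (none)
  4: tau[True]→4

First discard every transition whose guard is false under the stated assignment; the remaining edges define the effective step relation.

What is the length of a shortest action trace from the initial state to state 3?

Answer: 2

Analysis:
Breadth-first toward 3:
  Layer 0: {0}
  Layer 1: {1,4}
  Layer 2: {2,3}
depth(3)=2, e.g. a·tau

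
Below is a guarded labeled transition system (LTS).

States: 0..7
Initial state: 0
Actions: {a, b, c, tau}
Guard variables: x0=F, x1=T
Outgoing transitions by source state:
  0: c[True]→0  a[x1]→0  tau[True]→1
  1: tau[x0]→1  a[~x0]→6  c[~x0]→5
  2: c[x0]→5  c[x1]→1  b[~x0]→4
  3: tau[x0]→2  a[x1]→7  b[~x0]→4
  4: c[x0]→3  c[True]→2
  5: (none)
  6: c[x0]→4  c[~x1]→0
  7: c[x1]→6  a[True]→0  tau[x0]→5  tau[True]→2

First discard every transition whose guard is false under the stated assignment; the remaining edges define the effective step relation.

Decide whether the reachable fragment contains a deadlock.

Reachable = {0,1,5,6}
  0: a→0  c→0  tau→1  [3 out]
  1: a→6  c→5  [2 out]
  5: ∅  [STUCK]
  6: ∅  [STUCK]
witness 5: tau·c

Answer: DEADLOCK at state 5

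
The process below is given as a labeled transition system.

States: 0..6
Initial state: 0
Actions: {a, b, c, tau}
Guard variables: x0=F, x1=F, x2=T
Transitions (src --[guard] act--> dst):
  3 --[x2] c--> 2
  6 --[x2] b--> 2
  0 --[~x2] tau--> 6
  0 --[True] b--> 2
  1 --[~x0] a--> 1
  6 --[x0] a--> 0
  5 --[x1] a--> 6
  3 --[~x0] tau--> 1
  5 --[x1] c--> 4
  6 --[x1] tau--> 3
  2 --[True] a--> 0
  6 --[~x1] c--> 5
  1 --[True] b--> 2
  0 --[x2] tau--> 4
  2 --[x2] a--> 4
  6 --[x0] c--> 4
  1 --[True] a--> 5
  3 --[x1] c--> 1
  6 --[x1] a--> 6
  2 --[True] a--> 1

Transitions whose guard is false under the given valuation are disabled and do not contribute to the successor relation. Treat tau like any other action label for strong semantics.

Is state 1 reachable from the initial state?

Answer: REACHABLE

Working:
Guard filter leaves 12 enabled edge(s).
L0 = {0}
L1 = {2,4}  now seen {0,2,4}
L2 = {1}  now seen {0,1,2,4}
L3 = {5}  now seen {0,1,2,4,5}
Reachable = {0,1,2,4,5}
witness 1: b·a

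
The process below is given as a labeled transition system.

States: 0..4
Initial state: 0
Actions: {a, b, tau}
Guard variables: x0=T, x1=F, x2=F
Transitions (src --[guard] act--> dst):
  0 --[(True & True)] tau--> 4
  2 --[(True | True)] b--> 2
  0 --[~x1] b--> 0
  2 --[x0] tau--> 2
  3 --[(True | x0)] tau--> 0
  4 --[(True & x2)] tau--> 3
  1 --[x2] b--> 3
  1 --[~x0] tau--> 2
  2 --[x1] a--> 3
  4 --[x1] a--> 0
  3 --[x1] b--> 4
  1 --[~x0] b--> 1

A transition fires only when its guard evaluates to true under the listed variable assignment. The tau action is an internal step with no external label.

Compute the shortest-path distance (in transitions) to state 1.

BFS to 1:
  L0 = {0}
  L1 = {4}
1 never appears.

Answer: UNREACHABLE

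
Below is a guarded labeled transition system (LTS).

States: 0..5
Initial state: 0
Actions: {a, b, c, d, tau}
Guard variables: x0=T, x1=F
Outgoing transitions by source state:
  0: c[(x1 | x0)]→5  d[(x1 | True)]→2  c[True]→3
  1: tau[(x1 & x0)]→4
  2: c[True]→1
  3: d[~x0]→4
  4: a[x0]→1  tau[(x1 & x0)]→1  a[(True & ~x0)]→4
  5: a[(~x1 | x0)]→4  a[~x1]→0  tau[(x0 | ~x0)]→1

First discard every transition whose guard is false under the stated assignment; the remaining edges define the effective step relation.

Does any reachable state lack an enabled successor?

Reach set: {0,1,2,3,4,5}
  0: c→3  c→5  d→2  [3 exit(s)]
  1: ∅  [deadlock]
  2: c→1  [1 exit(s)]
  3: ∅  [deadlock]
  4: a→1  [1 exit(s)]
  5: a→0  a→4  tau→1  [3 exit(s)]
Path to 1: c·tau

Answer: DEADLOCK at state 1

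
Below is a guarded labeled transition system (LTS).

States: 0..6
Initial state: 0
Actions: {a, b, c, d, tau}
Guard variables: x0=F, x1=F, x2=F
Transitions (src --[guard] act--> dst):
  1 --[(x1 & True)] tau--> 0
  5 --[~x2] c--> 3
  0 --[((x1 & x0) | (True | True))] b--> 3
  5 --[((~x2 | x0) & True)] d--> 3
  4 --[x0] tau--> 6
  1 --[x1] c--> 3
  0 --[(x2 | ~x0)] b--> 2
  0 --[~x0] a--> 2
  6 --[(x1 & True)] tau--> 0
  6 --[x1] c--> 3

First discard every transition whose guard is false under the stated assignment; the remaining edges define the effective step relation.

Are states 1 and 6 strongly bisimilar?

Answer: BISIMILAR

Working:
Compute ~ classes (split until stable):
  π0 = {{0,1,2,3,4,5,6}}
  π1 = {{0},{1,2,3,4,6},{5}}
3 equivalence class(es) (converged in 2)
1∈{1,2,3,4,6}, 6∈{1,2,3,4,6}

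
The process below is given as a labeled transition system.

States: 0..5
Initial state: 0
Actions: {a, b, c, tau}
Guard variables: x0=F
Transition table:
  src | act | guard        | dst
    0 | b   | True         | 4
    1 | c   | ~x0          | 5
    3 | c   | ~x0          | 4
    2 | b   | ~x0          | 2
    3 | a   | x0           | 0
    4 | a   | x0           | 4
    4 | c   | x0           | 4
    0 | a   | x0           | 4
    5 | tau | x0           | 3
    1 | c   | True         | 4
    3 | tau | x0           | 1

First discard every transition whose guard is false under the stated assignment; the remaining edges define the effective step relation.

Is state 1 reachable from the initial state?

After dropping false guards: 5 live edges.
depth 0: {0}
depth 1: {4}  total {0,4}
Reachable = {0,4}

Answer: UNREACHABLE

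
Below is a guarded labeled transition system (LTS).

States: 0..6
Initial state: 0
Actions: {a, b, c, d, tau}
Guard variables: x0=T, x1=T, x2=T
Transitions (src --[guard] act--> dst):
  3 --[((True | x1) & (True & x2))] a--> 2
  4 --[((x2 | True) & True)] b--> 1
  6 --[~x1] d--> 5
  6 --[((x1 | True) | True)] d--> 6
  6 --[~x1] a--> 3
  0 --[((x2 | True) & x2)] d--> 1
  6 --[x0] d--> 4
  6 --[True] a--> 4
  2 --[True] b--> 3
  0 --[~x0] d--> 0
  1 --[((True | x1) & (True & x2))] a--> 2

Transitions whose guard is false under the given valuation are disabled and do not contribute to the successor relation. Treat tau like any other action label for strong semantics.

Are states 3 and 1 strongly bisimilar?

Answer: BISIMILAR

Trace:
Bisimulation quotient by refinement:
  P[0] = {{0,1,2,3,4,5,6}}
  P[1] = {{0},{1,3},{2,4},{5},{6}}
5 equivalence class(es) (converged in 2)
class of 3: {1,3}; class of 1: {1,3}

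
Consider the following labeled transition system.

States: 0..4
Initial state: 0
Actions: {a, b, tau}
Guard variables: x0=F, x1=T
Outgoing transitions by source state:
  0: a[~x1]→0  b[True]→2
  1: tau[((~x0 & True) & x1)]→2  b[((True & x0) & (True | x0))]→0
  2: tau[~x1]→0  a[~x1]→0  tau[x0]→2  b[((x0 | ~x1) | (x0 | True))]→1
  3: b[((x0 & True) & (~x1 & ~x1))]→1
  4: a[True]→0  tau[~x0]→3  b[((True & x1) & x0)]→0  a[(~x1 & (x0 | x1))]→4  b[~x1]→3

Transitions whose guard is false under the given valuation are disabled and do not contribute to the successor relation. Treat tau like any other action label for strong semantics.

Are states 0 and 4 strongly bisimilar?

Answer: NOT BISIMILAR

Trace:
Bisimulation quotient by refinement:
  round 0: {{0,1,2,3,4}}
  round 1: {{0,2},{1},{3},{4}}
  round 2: {{0},{1},{2},{3},{4}}
Fixed point at round 3; 5 class(es).
class of 0: {0}; class of 4: {4}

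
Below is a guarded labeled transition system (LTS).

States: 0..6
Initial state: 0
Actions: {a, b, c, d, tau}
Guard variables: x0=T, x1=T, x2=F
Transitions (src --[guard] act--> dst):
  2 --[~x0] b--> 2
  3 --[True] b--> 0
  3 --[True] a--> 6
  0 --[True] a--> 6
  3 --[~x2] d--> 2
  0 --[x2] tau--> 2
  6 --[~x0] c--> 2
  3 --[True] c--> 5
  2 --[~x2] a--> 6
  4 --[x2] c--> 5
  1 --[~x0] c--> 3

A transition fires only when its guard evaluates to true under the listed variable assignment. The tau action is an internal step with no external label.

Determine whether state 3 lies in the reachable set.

Answer: UNREACHABLE

Working:
After dropping false guards: 6 live edges.
depth 0: {0}
depth 1: {6}  cumulative {0,6}
R = {0,6}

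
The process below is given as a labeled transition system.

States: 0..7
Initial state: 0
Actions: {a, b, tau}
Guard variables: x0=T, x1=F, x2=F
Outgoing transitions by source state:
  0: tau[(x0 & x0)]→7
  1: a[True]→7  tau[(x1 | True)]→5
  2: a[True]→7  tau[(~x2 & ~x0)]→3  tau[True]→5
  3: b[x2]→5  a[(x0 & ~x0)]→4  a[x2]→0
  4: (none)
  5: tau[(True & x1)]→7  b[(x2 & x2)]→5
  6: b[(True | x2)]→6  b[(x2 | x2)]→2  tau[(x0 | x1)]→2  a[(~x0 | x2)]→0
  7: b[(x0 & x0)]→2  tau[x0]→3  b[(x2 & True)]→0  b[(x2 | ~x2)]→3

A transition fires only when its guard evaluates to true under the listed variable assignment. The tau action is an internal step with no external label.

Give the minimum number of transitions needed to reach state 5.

Answer: 3

Working:
BFS to 5:
  Layer 0: {0}
  Layer 1: {7}
  Layer 2: {2,3}
  Layer 3: {5}
5 enters at depth 3; path tau·b·tau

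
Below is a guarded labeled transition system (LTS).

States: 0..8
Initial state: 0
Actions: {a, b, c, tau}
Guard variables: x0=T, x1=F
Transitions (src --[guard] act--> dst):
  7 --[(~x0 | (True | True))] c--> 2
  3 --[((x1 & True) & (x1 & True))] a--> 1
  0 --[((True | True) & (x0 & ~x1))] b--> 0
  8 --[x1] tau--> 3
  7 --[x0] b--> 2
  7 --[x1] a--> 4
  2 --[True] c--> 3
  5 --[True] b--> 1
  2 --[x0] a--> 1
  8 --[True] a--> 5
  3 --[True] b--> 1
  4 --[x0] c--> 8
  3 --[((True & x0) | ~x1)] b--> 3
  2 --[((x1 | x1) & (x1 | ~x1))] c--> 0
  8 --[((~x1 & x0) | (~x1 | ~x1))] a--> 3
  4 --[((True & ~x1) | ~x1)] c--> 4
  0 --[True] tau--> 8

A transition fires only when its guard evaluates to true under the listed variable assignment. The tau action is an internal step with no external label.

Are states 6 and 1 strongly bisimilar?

Answer: BISIMILAR

Working:
Compute ~ classes (split until stable):
  π0 = {{0,1,2,3,4,5,6,7,8}}
  π1 = {{0},{1,6},{2},{3,5},{4},{7},{8}}
  π2 = {{0},{1,6},{2},{3},{4},{5},{7},{8}}
Fixed point at round 3; 8 class(es).
class of 6: {1,6}; class of 1: {1,6}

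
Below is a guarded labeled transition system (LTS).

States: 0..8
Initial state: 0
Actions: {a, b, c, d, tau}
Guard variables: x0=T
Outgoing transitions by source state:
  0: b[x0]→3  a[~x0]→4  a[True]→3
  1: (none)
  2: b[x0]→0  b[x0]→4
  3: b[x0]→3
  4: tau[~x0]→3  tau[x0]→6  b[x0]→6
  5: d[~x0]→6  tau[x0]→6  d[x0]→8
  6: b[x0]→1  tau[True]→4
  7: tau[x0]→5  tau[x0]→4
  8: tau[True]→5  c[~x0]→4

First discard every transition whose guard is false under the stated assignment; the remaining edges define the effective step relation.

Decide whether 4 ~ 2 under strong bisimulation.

Refine partition for ~:
  P[0] = {{0,1,2,3,4,5,6,7,8}}
  P[1] = {{0},{1},{2,3},{4,6},{5},{7,8}}
  P[2] = {{0},{1},{2},{3},{4},{5},{6},{7},{8}}
9 equivalence class(es) (converged in 3)
[4]={4}  [2]={2}

Answer: NOT BISIMILAR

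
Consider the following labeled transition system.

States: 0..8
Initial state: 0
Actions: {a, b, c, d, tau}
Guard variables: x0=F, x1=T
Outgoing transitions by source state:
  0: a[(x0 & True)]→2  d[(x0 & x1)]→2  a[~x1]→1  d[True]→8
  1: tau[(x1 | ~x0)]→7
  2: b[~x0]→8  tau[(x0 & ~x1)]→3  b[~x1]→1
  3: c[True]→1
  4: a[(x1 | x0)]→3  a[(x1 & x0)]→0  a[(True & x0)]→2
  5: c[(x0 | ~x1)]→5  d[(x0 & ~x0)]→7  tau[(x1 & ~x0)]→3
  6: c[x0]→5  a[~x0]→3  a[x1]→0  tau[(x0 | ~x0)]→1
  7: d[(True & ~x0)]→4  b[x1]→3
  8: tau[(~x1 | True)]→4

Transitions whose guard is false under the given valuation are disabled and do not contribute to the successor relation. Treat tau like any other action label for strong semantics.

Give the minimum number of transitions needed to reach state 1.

Breadth-first toward 1:
  L0 = {0}
  L1 = {8}
  L2 = {4}
  L3 = {3}
  L4 = {1}
first hit 1 at d=4 via d·tau·a·c

Answer: 4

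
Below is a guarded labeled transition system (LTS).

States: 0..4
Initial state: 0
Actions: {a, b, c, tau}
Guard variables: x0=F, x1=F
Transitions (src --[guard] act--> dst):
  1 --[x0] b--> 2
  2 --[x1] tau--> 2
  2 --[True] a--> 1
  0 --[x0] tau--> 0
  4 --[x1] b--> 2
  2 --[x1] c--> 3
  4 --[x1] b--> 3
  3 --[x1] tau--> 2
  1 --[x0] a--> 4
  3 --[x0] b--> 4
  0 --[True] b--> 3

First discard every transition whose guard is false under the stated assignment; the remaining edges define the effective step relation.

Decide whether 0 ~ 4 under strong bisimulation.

Refine partition for ~:
  P[0] = {{0,1,2,3,4}}
  P[1] = {{0},{1,3,4},{2}}
3 equivalence class(es) (converged in 2)
0∈{0}, 4∈{1,3,4}

Answer: NOT BISIMILAR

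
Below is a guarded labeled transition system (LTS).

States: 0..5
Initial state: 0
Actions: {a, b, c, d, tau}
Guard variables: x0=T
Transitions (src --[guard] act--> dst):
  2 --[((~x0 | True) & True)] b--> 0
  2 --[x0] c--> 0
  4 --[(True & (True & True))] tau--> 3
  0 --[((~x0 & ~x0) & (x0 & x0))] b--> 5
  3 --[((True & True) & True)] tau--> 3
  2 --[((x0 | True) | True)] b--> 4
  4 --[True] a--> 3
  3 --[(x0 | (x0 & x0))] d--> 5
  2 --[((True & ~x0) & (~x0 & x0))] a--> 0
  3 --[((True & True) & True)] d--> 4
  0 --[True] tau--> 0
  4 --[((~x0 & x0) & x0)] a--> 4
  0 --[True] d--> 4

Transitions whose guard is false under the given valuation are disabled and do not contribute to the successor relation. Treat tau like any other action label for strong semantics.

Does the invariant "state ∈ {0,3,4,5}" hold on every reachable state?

Inv-set: {0,3,4,5}
R = {0,3,4,5}
  0: ok
  3: ok
  4: ok
  5: ok

Answer: INVARIANT HOLDS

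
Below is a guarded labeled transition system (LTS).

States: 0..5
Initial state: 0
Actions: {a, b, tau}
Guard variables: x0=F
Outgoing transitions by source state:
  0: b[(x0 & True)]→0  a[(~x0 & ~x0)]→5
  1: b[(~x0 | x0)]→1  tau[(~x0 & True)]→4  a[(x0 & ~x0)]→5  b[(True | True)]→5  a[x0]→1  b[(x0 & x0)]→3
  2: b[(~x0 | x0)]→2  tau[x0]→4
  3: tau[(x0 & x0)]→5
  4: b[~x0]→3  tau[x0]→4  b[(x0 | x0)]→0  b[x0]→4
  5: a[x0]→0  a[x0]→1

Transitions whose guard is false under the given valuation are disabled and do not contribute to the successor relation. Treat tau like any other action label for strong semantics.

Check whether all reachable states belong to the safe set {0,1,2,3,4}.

Safe = {0,1,2,3,4}
R = {0,5}
  0: ok
  5: VIOLATES
witness against invariant: a → 5

Answer: INVARIANT VIOLATED at state 5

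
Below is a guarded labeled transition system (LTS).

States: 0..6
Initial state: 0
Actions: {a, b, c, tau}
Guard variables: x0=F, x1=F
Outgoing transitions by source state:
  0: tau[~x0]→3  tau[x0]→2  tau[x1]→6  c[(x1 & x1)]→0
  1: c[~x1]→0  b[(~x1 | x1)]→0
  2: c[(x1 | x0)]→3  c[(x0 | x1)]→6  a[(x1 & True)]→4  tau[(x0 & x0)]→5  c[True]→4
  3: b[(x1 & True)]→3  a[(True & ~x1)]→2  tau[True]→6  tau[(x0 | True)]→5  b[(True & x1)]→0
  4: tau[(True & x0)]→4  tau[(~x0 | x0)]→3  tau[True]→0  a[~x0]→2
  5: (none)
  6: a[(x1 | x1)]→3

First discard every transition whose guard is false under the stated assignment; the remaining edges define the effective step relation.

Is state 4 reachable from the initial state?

Answer: REACHABLE

Analysis:
Guard filter leaves 10 enabled edge(s).
L0 = {0}
L1 = {3}  now seen {0,3}
L2 = {2,5,6}  now seen {0,2,3,5,6}
L3 = {4}  now seen {0,2,3,4,5,6}
Reachable = {0,2,3,4,5,6}
Path to 4: tau·a·c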